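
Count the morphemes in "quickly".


Word: "quickly"
Morphemes: quick + -ly
Each morpheme carries meaning
= 2 morphemes


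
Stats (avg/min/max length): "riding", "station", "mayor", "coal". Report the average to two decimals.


Lengths: "riding"=6, "station"=7, "mayor"=5, "coal"=4
Sum = 22, Count = 4
Average = 22/4 = 5.50
= avg=5.50, min=4, max=7


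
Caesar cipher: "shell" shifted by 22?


Word: "shell"
Shift: 22
Each letter → (letter + shift) mod 26:
  's' (18) + 22 = 14 → 'o'
  'h' (7) + 22 = 3 → 'd'
  'e' (4) + 22 = 0 → 'a'
  'l' (11) + 22 = 7 → 'h'
  'l' (11) + 22 = 7 → 'h'
Result = "odahh"


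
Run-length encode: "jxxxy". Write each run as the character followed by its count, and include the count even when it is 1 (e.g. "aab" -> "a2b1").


String: "jxxxy"
Scanning for consecutive runs:
  'j' x 1
  'x' x 3
  'y' x 1
RLE = "j1x3y1"


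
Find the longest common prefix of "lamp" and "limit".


Word 1: "lamp"
Word 2: "limit"
Comparing from start:
  Pos 0: 'l' == 'l'
  Pos 1: 'a' != 'i' (stop)
LCP = "l" (length 1)


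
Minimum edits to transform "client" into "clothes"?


Word 1: "client" (length 6)
Word 2: "clothes" (length 7)
One optimal edit sequence (insert/delete/substitute each cost 1):
  1. keep 'c'
  2. keep 'l'
  3. insert 'o'  (+1)
  4. substitute 'i' -> 't'  (+1)
  5. substitute 'e' -> 'h'  (+1)
  6. substitute 'n' -> 'e'  (+1)
  7. substitute 't' -> 's'  (+1)
Total edit operations: 5
Edit distance = 5


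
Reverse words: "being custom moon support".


Original: "being custom moon support"
Words (1..n): being | custom | moon | support
Reversed (n..1): support | moon | custom | being
Result = "support moon custom being"


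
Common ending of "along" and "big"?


Word 1: "along"
Word 2: "big"
Comparing from end:
  Pos -1: 'g' == 'g'
  Pos -2: 'n' != 'i' (stop)
LCS = "g" (length 1)


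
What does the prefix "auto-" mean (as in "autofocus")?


Prefix: auto-
As in: autofocus -> auto- + focus
Meaning = self


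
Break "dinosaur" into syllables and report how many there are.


Word: "dinosaur"
Syllable breakdown: di / no / saur
Counting: 3 parts
= 3 syllables


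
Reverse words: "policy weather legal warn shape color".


Original: "policy weather legal warn shape color"
Words (1..n): policy | weather | legal | warn | shape | color
Reversed (n..1): color | shape | warn | legal | weather | policy
Result = "color shape warn legal weather policy"


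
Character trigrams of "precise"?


Word: "precise" (length 7)
Number of trigrams = 7 - 3 + 1 = 5
  Position 0: "pre"
  Position 1: "rec"
  Position 2: "eci"
  Position 3: "cis"
  Position 4: "ise"
Trigrams = "pre", "rec", "eci", "cis", "ise"


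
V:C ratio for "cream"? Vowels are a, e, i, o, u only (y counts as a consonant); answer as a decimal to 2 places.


Word: "cream"
Vowels (a,e,i,o,u): 2
Consonants: 3
Ratio = 2/3
= 0.67


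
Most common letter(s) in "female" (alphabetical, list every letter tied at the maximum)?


Word: "female"
Letter counts:
  'a': 1
  'e': 2
  'f': 1
  'l': 1
  'm': 1
Maximum count = 2
Most frequent = 'e' (2 times each)


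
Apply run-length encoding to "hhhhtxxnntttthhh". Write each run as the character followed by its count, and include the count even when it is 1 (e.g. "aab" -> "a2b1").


String: "hhhhtxxnntttthhh"
Scanning for consecutive runs:
  'h' x 4
  't' x 1
  'x' x 2
  'n' x 2
  't' x 4
  'h' x 3
RLE = "h4t1x2n2t4h3"


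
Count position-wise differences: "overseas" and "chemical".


Comparing character by character (same length = 8):
  Pos 0: 'o' vs 'c' !=
  Pos 1: 'v' vs 'h' !=
  Pos 2: 'e' vs 'e' =
  Pos 3: 'r' vs 'm' !=
  Pos 4: 's' vs 'i' !=
  Pos 5: 'e' vs 'c' !=
  Pos 6: 'a' vs 'a' =
  Pos 7: 's' vs 'l' !=
Hamming distance = 6


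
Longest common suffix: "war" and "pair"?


Word 1: "war"
Word 2: "pair"
Comparing from end:
  Pos -1: 'r' == 'r'
  Pos -2: 'a' != 'i' (stop)
LCS = "r" (length 1)


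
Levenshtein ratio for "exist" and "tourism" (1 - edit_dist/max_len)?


Word 1: "exist" (length 5)
Word 2: "tourism" (length 7)
One optimal edit sequence:
  1. insert 't'  (+1)
  2. insert 'o'  (+1)
  3. substitute 'e' -> 'u'  (+1)
  4. substitute 'x' -> 'r'  (+1)
  5. keep 'i'
  6. keep 's'
  7. substitute 't' -> 'm'  (+1)
Edit distance = 5
Max length = max(5, 7) = 7
Similarity = 1 - 5/7
= 0.2857


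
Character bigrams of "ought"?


Word: "ought" (length 5)
Number of bigrams = 5 - 2 + 1 = 4
  Position 0: "ou"
  Position 1: "ug"
  Position 2: "gh"
  Position 3: "ht"
Bigrams = "ou", "ug", "gh", "ht"


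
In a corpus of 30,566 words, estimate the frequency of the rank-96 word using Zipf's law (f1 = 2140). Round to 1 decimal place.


Zipf's law: f(r) = f(1) / r
f(1) = 2140
f(96) = 2140 / 96
= 22.3 occurrences


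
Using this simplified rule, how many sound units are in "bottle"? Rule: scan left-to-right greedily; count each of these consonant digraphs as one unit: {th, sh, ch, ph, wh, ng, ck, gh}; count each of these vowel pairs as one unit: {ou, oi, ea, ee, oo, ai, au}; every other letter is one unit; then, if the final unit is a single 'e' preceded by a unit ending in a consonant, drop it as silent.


Word: "bottle" (6 letters)
Left-to-right scan:
  [1] 'b' (letter)
  [2] 'o' (letter)
  [3] 't' (letter)
  [4] 't' (letter)
  [5] 'l' (letter)
  [6] 'e' (letter)
Units from scan: 6
Final unit is 'e' after a consonant -> drop as silent (-1)
Sound units = 5 units


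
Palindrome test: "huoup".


Word: "huoup"
Reversed: "puouh"
Forward == Backward? huoup != puouh
Palindrome = No


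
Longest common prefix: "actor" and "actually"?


Word 1: "actor"
Word 2: "actually"
Comparing from start:
  Pos 0: 'a' == 'a'
  Pos 1: 'c' == 'c'
  Pos 2: 't' == 't'
  Pos 3: 'o' != 'u' (stop)
LCP = "act" (length 3)


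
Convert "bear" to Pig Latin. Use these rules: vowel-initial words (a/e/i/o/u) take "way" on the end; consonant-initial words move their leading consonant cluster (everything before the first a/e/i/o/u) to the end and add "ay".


Word: "bear"
Starts with consonant(s) → move to end, add 'ay'
Consonant cluster: "b"
Pig Latin = "earbay"


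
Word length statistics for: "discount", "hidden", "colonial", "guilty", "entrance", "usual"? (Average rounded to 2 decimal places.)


Lengths: "discount"=8, "hidden"=6, "colonial"=8, "guilty"=6, "entrance"=8, "usual"=5
Sum = 41, Count = 6
Average = 41/6 = 6.83
= avg=6.83, min=5, max=8


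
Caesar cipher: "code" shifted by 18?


Word: "code"
Shift: 18
Each letter → (letter + shift) mod 26:
  'c' (2) + 18 = 20 → 'u'
  'o' (14) + 18 = 6 → 'g'
  'd' (3) + 18 = 21 → 'v'
  'e' (4) + 18 = 22 → 'w'
Result = "ugvw"


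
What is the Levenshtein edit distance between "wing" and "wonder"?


Word 1: "wing" (length 4)
Word 2: "wonder" (length 6)
One optimal edit sequence (insert/delete/substitute each cost 1):
  1. keep 'w'
  2. substitute 'i' -> 'o'  (+1)
  3. keep 'n'
  4. insert 'd'  (+1)
  5. insert 'e'  (+1)
  6. substitute 'g' -> 'r'  (+1)
Total edit operations: 4
Edit distance = 4


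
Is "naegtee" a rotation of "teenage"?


Word: "teenage", Candidate: "naegtee"
Method: check if candidate is substring of word+word
"teenageteenage" contains "naegtee"? No
Is rotation = No


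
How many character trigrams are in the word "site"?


Word: "site" (length 4)
Number of 3-grams = length - 3 + 1 = 4 - 3 + 1
= 2


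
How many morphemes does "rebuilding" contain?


Word: "rebuilding"
Morphemes: re- + build + -ing
Each morpheme carries meaning
= 3 morphemes


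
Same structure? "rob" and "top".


Pattern of "rob": [0, 1, 2]
Pattern of "top": [0, 1, 2]
Patterns match
Same pattern = Yes


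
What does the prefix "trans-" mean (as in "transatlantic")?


Prefix: trans-
Example: transatlantic = trans- + atlantic
Meaning = across


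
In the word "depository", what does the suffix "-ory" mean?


Suffix: -ory
As in: depository -> deposit + -ory
Meaning = relating to / place for


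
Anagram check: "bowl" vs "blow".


Word 1: "bowl" → sorted: blow
Word 2: "blow" → sorted: blow
Same letters? blow == blow
Anagram = Yes


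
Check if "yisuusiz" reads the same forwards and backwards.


Word: "yisuusiz"
Reversed: "zisuusiy"
Forward == Backward? yisuusiz != zisuusiy
Palindrome = No


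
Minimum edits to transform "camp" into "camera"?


Word 1: "camp" (length 4)
Word 2: "camera" (length 6)
One optimal edit sequence (insert/delete/substitute each cost 1):
  1. keep 'c'
  2. keep 'a'
  3. keep 'm'
  4. insert 'e'  (+1)
  5. insert 'r'  (+1)
  6. substitute 'p' -> 'a'  (+1)
Total edit operations: 3
Edit distance = 3


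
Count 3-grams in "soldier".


Word: "soldier" (length 7)
Number of 3-grams = length - 3 + 1 = 7 - 3 + 1
= 5


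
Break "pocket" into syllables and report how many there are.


Word: "pocket"
Syllable breakdown: pock / et
Counting: 2 parts
= 2 syllables


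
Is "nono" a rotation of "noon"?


Word: "noon", Candidate: "nono"
Method: check if candidate is substring of word+word
"noonnoon" contains "nono"? No
Is rotation = No


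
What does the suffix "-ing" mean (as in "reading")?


Suffix: -ing
Example: reading (read + -ing)
Meaning = present participle


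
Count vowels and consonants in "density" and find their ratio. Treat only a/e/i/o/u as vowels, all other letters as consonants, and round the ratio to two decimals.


Word: "density"
Vowels (a,e,i,o,u): 2
Consonants: 5
Ratio = 2/5
= 0.40


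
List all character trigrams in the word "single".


Word: "single" (length 6)
Number of trigrams = 6 - 3 + 1 = 4
  Position 0: "sin"
  Position 1: "ing"
  Position 2: "ngl"
  Position 3: "gle"
Trigrams = "sin", "ing", "ngl", "gle"


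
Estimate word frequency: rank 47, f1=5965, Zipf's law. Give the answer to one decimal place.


Zipf's law: f(r) = f(1) / r
f(1) = 5965
f(47) = 5965 / 47
= 126.9 occurrences


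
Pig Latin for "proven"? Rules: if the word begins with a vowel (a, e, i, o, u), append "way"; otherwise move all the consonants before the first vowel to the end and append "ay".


Word: "proven"
Starts with consonant(s) → move to end, add 'ay'
Consonant cluster: "pr"
Pig Latin = "ovenpray"


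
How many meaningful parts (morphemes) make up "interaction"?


Word: "interaction"
Morphemes: inter- / act / -ion
Each morpheme carries meaning
= 3 morphemes


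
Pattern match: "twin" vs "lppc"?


Pattern of "twin": [0, 1, 2, 3]
Pattern of "lppc": [0, 1, 1, 2]
Patterns do not match
Same pattern = No


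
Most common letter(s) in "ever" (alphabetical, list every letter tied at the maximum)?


Word: "ever"
Letter counts:
  'e': 2
  'r': 1
  'v': 1
Maximum count = 2
Most frequent = 'e' (2 times each)


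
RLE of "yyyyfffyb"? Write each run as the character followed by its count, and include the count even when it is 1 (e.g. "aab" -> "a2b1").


String: "yyyyfffyb"
Scanning for consecutive runs:
  'y' x 4
  'f' x 3
  'y' x 1
  'b' x 1
RLE = "y4f3y1b1"


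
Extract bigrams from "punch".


Word: "punch" (length 5)
Number of bigrams = 5 - 2 + 1 = 4
  Position 0: "pu"
  Position 1: "un"
  Position 2: "nc"
  Position 3: "ch"
Bigrams = "pu", "un", "nc", "ch"


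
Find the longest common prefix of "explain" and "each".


Word 1: "explain"
Word 2: "each"
Comparing from start:
  Pos 0: 'e' == 'e'
  Pos 1: 'x' != 'a' (stop)
LCP = "e" (length 1)


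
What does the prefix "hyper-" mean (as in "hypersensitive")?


Prefix: hyper-
Example: hypersensitive = hyper- + sensitive
Meaning = over / excessive


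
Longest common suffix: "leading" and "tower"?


Word 1: "leading"
Word 2: "tower"
Comparing from end:
  Pos -1: 'g' != 'r' (stop)
LCS = "" (length 0)


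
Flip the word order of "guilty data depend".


Original: "guilty data depend"
Words (1..n): guilty | data | depend
Reversed (n..1): depend | data | guilty
Result = "depend data guilty"


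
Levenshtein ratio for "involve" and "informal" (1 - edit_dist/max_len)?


Word 1: "involve" (length 7)
Word 2: "informal" (length 8)
One optimal edit sequence:
  1. keep 'i'
  2. keep 'n'
  3. substitute 'v' -> 'f'  (+1)
  4. keep 'o'
  5. insert 'r'  (+1)
  6. substitute 'l' -> 'm'  (+1)
  7. substitute 'v' -> 'a'  (+1)
  8. substitute 'e' -> 'l'  (+1)
Edit distance = 5
Max length = max(7, 8) = 8
Similarity = 1 - 5/8
= 0.3750


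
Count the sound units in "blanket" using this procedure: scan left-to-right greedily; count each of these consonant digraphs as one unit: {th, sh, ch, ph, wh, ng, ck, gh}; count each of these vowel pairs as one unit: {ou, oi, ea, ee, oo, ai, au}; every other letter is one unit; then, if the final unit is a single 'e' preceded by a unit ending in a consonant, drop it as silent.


Word: "blanket" (7 letters)
Left-to-right scan:
  (1) 'b' (letter)
  (2) 'l' (letter)
  (3) 'a' (letter)
  (4) 'n' (letter)
  (5) 'k' (letter)
  (6) 'e' (letter)
  (7) 't' (letter)
Units from scan: 7
Sound units = 7 units


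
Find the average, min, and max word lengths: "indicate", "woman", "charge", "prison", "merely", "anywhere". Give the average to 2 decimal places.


Lengths: "indicate"=8, "woman"=5, "charge"=6, "prison"=6, "merely"=6, "anywhere"=8
Sum = 39, Count = 6
Average = 39/6 = 6.50
= avg=6.50, min=5, max=8


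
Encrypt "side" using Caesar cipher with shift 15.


Word: "side"
Shift: 15
Each letter → (letter + shift) mod 26:
  's' (18) + 15 = 7 → 'h'
  'i' (8) + 15 = 23 → 'x'
  'd' (3) + 15 = 18 → 's'
  'e' (4) + 15 = 19 → 't'
Result = "hxst"


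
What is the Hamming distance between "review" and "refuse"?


Comparing character by character (same length = 6):
  Pos 0: 'r' vs 'r' =
  Pos 1: 'e' vs 'e' =
  Pos 2: 'v' vs 'f' !=
  Pos 3: 'i' vs 'u' !=
  Pos 4: 'e' vs 's' !=
  Pos 5: 'w' vs 'e' !=
Hamming distance = 4


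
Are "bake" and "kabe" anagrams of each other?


Word 1: "bake" → sorted: abek
Word 2: "kabe" → sorted: abek
Same letters? abek == abek
Anagram = Yes


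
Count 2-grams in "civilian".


Word: "civilian" (length 8)
Number of 2-grams = length - 2 + 1 = 8 - 2 + 1
= 7


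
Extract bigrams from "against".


Word: "against" (length 7)
Number of bigrams = 7 - 2 + 1 = 6
  Position 0: "ag"
  Position 1: "ga"
  Position 2: "ai"
  Position 3: "in"
  Position 4: "ns"
  Position 5: "st"
Bigrams = "ag", "ga", "ai", "in", "ns", "st"


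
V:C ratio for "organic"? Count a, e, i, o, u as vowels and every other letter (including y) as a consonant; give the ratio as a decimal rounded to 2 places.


Word: "organic"
Vowels (a,e,i,o,u): 3
Consonants: 4
Ratio = 3/4
= 0.75


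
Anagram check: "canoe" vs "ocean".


Word 1: "canoe" → sorted: aceno
Word 2: "ocean" → sorted: aceno
Same letters? aceno == aceno
Anagram = Yes


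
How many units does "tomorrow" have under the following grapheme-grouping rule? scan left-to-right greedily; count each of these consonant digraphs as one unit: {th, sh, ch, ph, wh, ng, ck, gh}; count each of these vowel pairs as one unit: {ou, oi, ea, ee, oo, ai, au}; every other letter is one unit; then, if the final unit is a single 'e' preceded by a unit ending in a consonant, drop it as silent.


Word: "tomorrow" (8 letters)
Left-to-right scan:
  (1) 't' (letter)
  (2) 'o' (letter)
  (3) 'm' (letter)
  (4) 'o' (letter)
  (5) 'r' (letter)
  (6) 'r' (letter)
  (7) 'o' (letter)
  (8) 'w' (letter)
Units from scan: 8
Sound units = 8 units


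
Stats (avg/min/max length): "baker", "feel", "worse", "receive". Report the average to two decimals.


Lengths: "baker"=5, "feel"=4, "worse"=5, "receive"=7
Sum = 21, Count = 4
Average = 21/4 = 5.25
= avg=5.25, min=4, max=7


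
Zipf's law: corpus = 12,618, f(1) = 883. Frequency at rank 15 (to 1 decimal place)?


Zipf's law: f(r) = f(1) / r
f(1) = 883
f(15) = 883 / 15
= 58.9 occurrences


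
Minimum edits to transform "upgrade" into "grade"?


Word 1: "upgrade" (length 7)
Word 2: "grade" (length 5)
One optimal edit sequence (insert/delete/substitute each cost 1):
  1. delete 'u'  (+1)
  2. delete 'p'  (+1)
  3. keep 'g'
  4. keep 'r'
  5. keep 'a'
  6. keep 'd'
  7. keep 'e'
Total edit operations: 2
Edit distance = 2


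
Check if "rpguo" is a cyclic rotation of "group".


Word: "group", Candidate: "rpguo"
Method: check if candidate is substring of word+word
"groupgroup" contains "rpguo"? No
Is rotation = No


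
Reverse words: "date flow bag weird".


Original: "date flow bag weird"
Words (1..n): date | flow | bag | weird
Reversed (n..1): weird | bag | flow | date
Result = "weird bag flow date"


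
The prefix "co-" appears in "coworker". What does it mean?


Prefix: co-
Example: coworker (co- + worker)
Meaning = together


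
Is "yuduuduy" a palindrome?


Word: "yuduuduy"
Reversed: "yuduuduy"
Forward == Backward? yuduuduy == yuduuduy
Palindrome = Yes


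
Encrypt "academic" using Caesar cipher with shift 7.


Word: "academic"
Shift: 7
Each letter → (letter + shift) mod 26:
  'a' (0) + 7 = 7 → 'h'
  'c' (2) + 7 = 9 → 'j'
  'a' (0) + 7 = 7 → 'h'
  'd' (3) + 7 = 10 → 'k'
  'e' (4) + 7 = 11 → 'l'
  'm' (12) + 7 = 19 → 't'
  'i' (8) + 7 = 15 → 'p'
  'c' (2) + 7 = 9 → 'j'
Result = "hjhkltpj"


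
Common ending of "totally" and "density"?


Word 1: "totally"
Word 2: "density"
Comparing from end:
  Pos -1: 'y' == 'y'
  Pos -2: 'l' != 't' (stop)
LCS = "y" (length 1)


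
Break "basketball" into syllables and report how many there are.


Word: "basketball"
Syllable breakdown: bas | ket | ball
Counting: 3 parts
= 3 syllables


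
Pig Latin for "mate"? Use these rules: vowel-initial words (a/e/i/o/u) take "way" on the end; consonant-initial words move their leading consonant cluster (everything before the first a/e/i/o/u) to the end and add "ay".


Word: "mate"
Starts with consonant(s) → move to end, add 'ay'
Consonant cluster: "m"
Pig Latin = "atemay"


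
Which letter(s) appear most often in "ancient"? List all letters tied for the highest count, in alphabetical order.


Word: "ancient"
Letter counts:
  'a': 1
  'c': 1
  'e': 1
  'i': 1
  'n': 2
  't': 1
Maximum count = 2
Most frequent = 'n' (2 times each)


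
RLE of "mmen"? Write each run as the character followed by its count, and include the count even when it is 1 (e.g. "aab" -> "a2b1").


String: "mmen"
Scanning for consecutive runs:
  'm' x 2
  'e' x 1
  'n' x 1
RLE = "m2e1n1"


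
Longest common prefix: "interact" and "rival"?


Word 1: "interact"
Word 2: "rival"
Comparing from start:
  Pos 0: 'i' != 'r' (stop)
LCP = "" (length 0)


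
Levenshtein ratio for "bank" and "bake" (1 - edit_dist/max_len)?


Word 1: "bank" (length 4)
Word 2: "bake" (length 4)
One optimal edit sequence:
  1. keep 'b'
  2. keep 'a'
  3. substitute 'n' -> 'k'  (+1)
  4. substitute 'k' -> 'e'  (+1)
Edit distance = 2
Max length = max(4, 4) = 4
Similarity = 1 - 2/4
= 0.5000


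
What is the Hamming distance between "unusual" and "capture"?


Comparing character by character (same length = 7):
  Pos 0: 'u' vs 'c' !=
  Pos 1: 'n' vs 'a' !=
  Pos 2: 'u' vs 'p' !=
  Pos 3: 's' vs 't' !=
  Pos 4: 'u' vs 'u' =
  Pos 5: 'a' vs 'r' !=
  Pos 6: 'l' vs 'e' !=
Hamming distance = 6


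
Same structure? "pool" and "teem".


Pattern of "pool": [0, 1, 1, 2]
Pattern of "teem": [0, 1, 1, 2]
Patterns match
Same pattern = Yes


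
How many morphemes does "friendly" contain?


Word: "friendly"
Morphemes: friend / -ly
Each morpheme carries meaning
= 2 morphemes


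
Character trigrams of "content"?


Word: "content" (length 7)
Number of trigrams = 7 - 3 + 1 = 5
  Position 0: "con"
  Position 1: "ont"
  Position 2: "nte"
  Position 3: "ten"
  Position 4: "ent"
Trigrams = "con", "ont", "nte", "ten", "ent"


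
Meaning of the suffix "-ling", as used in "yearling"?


Suffix: -ling
Example: yearling = year + -ling
Meaning = small / young


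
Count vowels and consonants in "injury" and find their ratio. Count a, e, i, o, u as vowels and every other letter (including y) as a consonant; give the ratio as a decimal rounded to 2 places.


Word: "injury"
Vowels (a,e,i,o,u): 2
Consonants: 4
Ratio = 2/4
= 0.50


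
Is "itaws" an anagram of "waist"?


Word 1: "waist" → sorted: aistw
Word 2: "itaws" → sorted: aistw
Same letters? aistw == aistw
Anagram = Yes


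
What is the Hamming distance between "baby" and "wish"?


Comparing character by character (same length = 4):
  Pos 0: 'b' vs 'w' !=
  Pos 1: 'a' vs 'i' !=
  Pos 2: 'b' vs 's' !=
  Pos 3: 'y' vs 'h' !=
Hamming distance = 4


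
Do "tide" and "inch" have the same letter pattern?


Pattern of "tide": [0, 1, 2, 3]
Pattern of "inch": [0, 1, 2, 3]
Patterns match
Same pattern = Yes


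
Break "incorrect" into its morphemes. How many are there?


Word: "incorrect"
Morphemes: in- + correct
Each morpheme carries meaning
= 2 morphemes


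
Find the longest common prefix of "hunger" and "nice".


Word 1: "hunger"
Word 2: "nice"
Comparing from start:
  Pos 0: 'h' != 'n' (stop)
LCP = "" (length 0)


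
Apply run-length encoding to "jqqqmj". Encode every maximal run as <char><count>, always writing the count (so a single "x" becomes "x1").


String: "jqqqmj"
Scanning for consecutive runs:
  'j' x 1
  'q' x 3
  'm' x 1
  'j' x 1
RLE = "j1q3m1j1"


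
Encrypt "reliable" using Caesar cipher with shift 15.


Word: "reliable"
Shift: 15
Each letter → (letter + shift) mod 26:
  'r' (17) + 15 = 6 → 'g'
  'e' (4) + 15 = 19 → 't'
  'l' (11) + 15 = 0 → 'a'
  'i' (8) + 15 = 23 → 'x'
  'a' (0) + 15 = 15 → 'p'
  'b' (1) + 15 = 16 → 'q'
  'l' (11) + 15 = 0 → 'a'
  'e' (4) + 15 = 19 → 't'
Result = "gtaxpqat"


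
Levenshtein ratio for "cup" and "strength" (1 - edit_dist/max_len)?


Word 1: "cup" (length 3)
Word 2: "strength" (length 8)
One optimal edit sequence:
  1. insert 's'  (+1)
  2. insert 't'  (+1)
  3. insert 'r'  (+1)
  4. insert 'e'  (+1)
  5. insert 'n'  (+1)
  6. substitute 'c' -> 'g'  (+1)
  7. substitute 'u' -> 't'  (+1)
  8. substitute 'p' -> 'h'  (+1)
Edit distance = 8
Max length = max(3, 8) = 8
Similarity = 1 - 8/8
= 0.0000


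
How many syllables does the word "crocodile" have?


Word: "crocodile"
Syllable breakdown: croc-o-dile
Counting: 3 parts
= 3 syllables


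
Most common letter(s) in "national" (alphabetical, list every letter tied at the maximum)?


Word: "national"
Letter counts:
  'a': 2
  'i': 1
  'l': 1
  'n': 2
  'o': 1
  't': 1
Maximum count = 2
Most frequent = 'a', 'n' (2 times each)


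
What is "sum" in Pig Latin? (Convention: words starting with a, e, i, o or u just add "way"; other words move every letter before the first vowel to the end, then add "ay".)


Word: "sum"
Starts with consonant(s) → move to end, add 'ay'
Consonant cluster: "s"
Pig Latin = "umsay"


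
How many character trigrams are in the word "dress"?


Word: "dress" (length 5)
Number of 3-grams = length - 3 + 1 = 5 - 3 + 1
= 3


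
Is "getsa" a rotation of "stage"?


Word: "stage", Candidate: "getsa"
Method: check if candidate is substring of word+word
"stagestage" contains "getsa"? No
Is rotation = No


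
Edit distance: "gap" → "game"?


Word 1: "gap" (length 3)
Word 2: "game" (length 4)
One optimal edit sequence (insert/delete/substitute each cost 1):
  1. keep 'g'
  2. keep 'a'
  3. insert 'm'  (+1)
  4. substitute 'p' -> 'e'  (+1)
Total edit operations: 2
Edit distance = 2


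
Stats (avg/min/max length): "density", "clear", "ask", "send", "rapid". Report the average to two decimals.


Lengths: "density"=7, "clear"=5, "ask"=3, "send"=4, "rapid"=5
Sum = 24, Count = 5
Average = 24/5 = 4.80
= avg=4.80, min=3, max=7


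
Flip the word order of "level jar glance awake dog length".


Original: "level jar glance awake dog length"
Words (1..n): level | jar | glance | awake | dog | length
Reversed (n..1): length | dog | awake | glance | jar | level
Result = "length dog awake glance jar level"


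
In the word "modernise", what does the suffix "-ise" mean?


Suffix: -ise
Example: modernise (modern + -ise)
Meaning = to make


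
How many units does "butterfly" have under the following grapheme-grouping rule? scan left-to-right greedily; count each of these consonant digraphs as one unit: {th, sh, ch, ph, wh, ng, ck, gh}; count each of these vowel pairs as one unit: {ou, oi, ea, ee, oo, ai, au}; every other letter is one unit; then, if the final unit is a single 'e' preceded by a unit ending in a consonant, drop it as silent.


Word: "butterfly" (9 letters)
Left-to-right scan:
  (1) 'b' (letter)
  (2) 'u' (letter)
  (3) 't' (letter)
  (4) 't' (letter)
  (5) 'e' (letter)
  (6) 'r' (letter)
  (7) 'f' (letter)
  (8) 'l' (letter)
  (9) 'y' (letter)
Units from scan: 9
Sound units = 9 units


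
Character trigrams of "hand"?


Word: "hand" (length 4)
Number of trigrams = 4 - 3 + 1 = 2
  Position 0: "han"
  Position 1: "and"
Trigrams = "han", "and"


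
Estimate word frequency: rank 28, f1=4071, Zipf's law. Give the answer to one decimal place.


Zipf's law: f(r) = f(1) / r
f(1) = 4071
f(28) = 4071 / 28
= 145.4 occurrences


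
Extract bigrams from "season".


Word: "season" (length 6)
Number of bigrams = 6 - 2 + 1 = 5
  Position 0: "se"
  Position 1: "ea"
  Position 2: "as"
  Position 3: "so"
  Position 4: "on"
Bigrams = "se", "ea", "as", "so", "on"


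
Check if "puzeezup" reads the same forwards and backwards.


Word: "puzeezup"
Reversed: "puzeezup"
Forward == Backward? puzeezup == puzeezup
Palindrome = Yes


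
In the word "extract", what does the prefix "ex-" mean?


Prefix: ex-
Example: extract (ex- + tract)
Meaning = out / former


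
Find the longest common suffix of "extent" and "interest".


Word 1: "extent"
Word 2: "interest"
Comparing from end:
  Pos -1: 't' == 't'
  Pos -2: 'n' != 's' (stop)
LCS = "t" (length 1)


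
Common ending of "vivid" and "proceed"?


Word 1: "vivid"
Word 2: "proceed"
Comparing from end:
  Pos -1: 'd' == 'd'
  Pos -2: 'i' != 'e' (stop)
LCS = "d" (length 1)


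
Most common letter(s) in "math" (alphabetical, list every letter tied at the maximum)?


Word: "math"
Letter counts:
  'a': 1
  'h': 1
  'm': 1
  't': 1
Maximum count = 1
Most frequent = 'a', 'h', 'm', 't' (1 time each)


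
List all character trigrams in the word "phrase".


Word: "phrase" (length 6)
Number of trigrams = 6 - 3 + 1 = 4
  Position 0: "phr"
  Position 1: "hra"
  Position 2: "ras"
  Position 3: "ase"
Trigrams = "phr", "hra", "ras", "ase"


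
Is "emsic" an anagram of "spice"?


Word 1: "spice" → sorted: ceips
Word 2: "emsic" → sorted: ceims
Same letters? ceips != ceims
Anagram = No


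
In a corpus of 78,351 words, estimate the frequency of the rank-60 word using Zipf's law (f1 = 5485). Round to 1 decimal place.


Zipf's law: f(r) = f(1) / r
f(1) = 5485
f(60) = 5485 / 60
= 91.4 occurrences


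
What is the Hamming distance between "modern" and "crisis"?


Comparing character by character (same length = 6):
  Pos 0: 'm' vs 'c' !=
  Pos 1: 'o' vs 'r' !=
  Pos 2: 'd' vs 'i' !=
  Pos 3: 'e' vs 's' !=
  Pos 4: 'r' vs 'i' !=
  Pos 5: 'n' vs 's' !=
Hamming distance = 6


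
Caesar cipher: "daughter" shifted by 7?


Word: "daughter"
Shift: 7
Each letter → (letter + shift) mod 26:
  'd' (3) + 7 = 10 → 'k'
  'a' (0) + 7 = 7 → 'h'
  'u' (20) + 7 = 1 → 'b'
  'g' (6) + 7 = 13 → 'n'
  'h' (7) + 7 = 14 → 'o'
  't' (19) + 7 = 0 → 'a'
  'e' (4) + 7 = 11 → 'l'
  'r' (17) + 7 = 24 → 'y'
Result = "khbnoaly"


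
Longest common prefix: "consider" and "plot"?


Word 1: "consider"
Word 2: "plot"
Comparing from start:
  Pos 0: 'c' != 'p' (stop)
LCP = "" (length 0)


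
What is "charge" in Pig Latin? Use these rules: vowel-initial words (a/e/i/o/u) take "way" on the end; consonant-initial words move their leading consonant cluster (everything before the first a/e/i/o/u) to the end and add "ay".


Word: "charge"
Starts with consonant(s) → move to end, add 'ay'
Consonant cluster: "ch"
Pig Latin = "argechay"


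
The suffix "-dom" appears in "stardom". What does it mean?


Suffix: -dom
Example: stardom = star + -dom
Meaning = state / realm


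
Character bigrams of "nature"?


Word: "nature" (length 6)
Number of bigrams = 6 - 2 + 1 = 5
  Position 0: "na"
  Position 1: "at"
  Position 2: "tu"
  Position 3: "ur"
  Position 4: "re"
Bigrams = "na", "at", "tu", "ur", "re"


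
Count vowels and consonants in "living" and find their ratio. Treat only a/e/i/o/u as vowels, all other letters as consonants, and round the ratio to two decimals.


Word: "living"
Vowels (a,e,i,o,u): 2
Consonants: 4
Ratio = 2/4
= 0.50


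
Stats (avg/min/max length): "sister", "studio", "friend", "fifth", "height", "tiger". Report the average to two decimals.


Lengths: "sister"=6, "studio"=6, "friend"=6, "fifth"=5, "height"=6, "tiger"=5
Sum = 34, Count = 6
Average = 34/6 = 5.67
= avg=5.67, min=5, max=6


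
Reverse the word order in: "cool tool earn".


Original: "cool tool earn"
Words (1..n): cool | tool | earn
Reversed (n..1): earn | tool | cool
Result = "earn tool cool"


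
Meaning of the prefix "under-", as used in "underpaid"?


Prefix: under-
Example: underpaid = under- + paid
Meaning = insufficient


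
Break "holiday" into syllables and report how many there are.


Word: "holiday"
Syllable breakdown: hol | i | day
Counting: 3 parts
= 3 syllables


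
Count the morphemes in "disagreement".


Word: "disagreement"
Morphemes: dis- + agree + -ment
Each morpheme carries meaning
= 3 morphemes


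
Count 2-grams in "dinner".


Word: "dinner" (length 6)
Number of 2-grams = length - 2 + 1 = 6 - 2 + 1
= 5


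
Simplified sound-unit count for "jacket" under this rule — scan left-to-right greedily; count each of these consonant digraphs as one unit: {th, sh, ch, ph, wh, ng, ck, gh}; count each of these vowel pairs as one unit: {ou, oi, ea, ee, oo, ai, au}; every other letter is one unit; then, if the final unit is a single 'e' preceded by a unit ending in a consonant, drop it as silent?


Word: "jacket" (6 letters)
Left-to-right scan:
  [1] 'j' (letter)
  [2] 'a' (letter)
  [3] 'ck' (digraph)
  [4] 'e' (letter)
  [5] 't' (letter)
Units from scan: 5
Sound units = 5 units


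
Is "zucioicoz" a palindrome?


Word: "zucioicoz"
Reversed: "zocioicuz"
Forward == Backward? zucioicoz != zocioicuz
Palindrome = No


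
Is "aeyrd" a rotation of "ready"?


Word: "ready", Candidate: "aeyrd"
Method: check if candidate is substring of word+word
"readyready" contains "aeyrd"? No
Is rotation = No


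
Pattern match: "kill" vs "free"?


Pattern of "kill": [0, 1, 2, 2]
Pattern of "free": [0, 1, 2, 2]
Patterns match
Same pattern = Yes


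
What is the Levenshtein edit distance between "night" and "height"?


Word 1: "night" (length 5)
Word 2: "height" (length 6)
One optimal edit sequence (insert/delete/substitute each cost 1):
  1. insert 'h'  (+1)
  2. substitute 'n' -> 'e'  (+1)
  3. keep 'i'
  4. keep 'g'
  5. keep 'h'
  6. keep 't'
Total edit operations: 2
Edit distance = 2


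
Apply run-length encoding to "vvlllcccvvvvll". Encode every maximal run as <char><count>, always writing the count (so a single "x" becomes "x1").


String: "vvlllcccvvvvll"
Scanning for consecutive runs:
  'v' x 2
  'l' x 3
  'c' x 3
  'v' x 4
  'l' x 2
RLE = "v2l3c3v4l2"


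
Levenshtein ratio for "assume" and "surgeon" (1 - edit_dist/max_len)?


Word 1: "assume" (length 6)
Word 2: "surgeon" (length 7)
One optimal edit sequence:
  1. delete 'a'  (+1)
  2. keep 's'
  3. substitute 's' -> 'u'  (+1)
  4. substitute 'u' -> 'r'  (+1)
  5. substitute 'm' -> 'g'  (+1)
  6. keep 'e'
  7. insert 'o'  (+1)
  8. insert 'n'  (+1)
Edit distance = 6
Max length = max(6, 7) = 7
Similarity = 1 - 6/7
= 0.1429


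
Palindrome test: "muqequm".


Word: "muqequm"
Reversed: "muqequm"
Forward == Backward? muqequm == muqequm
Palindrome = Yes


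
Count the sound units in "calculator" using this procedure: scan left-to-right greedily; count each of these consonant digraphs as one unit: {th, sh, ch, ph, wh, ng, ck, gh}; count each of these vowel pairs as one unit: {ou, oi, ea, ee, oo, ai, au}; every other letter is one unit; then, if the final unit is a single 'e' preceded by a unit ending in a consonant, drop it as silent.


Word: "calculator" (10 letters)
Left-to-right scan:
  1. 'c' (letter)
  2. 'a' (letter)
  3. 'l' (letter)
  4. 'c' (letter)
  5. 'u' (letter)
  6. 'l' (letter)
  7. 'a' (letter)
  8. 't' (letter)
  9. 'o' (letter)
  10. 'r' (letter)
Units from scan: 10
Sound units = 10 units


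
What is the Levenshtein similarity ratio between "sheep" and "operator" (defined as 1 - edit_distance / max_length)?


Word 1: "sheep" (length 5)
Word 2: "operator" (length 8)
One optimal edit sequence:
  1. substitute 's' -> 'o'  (+1)
  2. substitute 'h' -> 'p'  (+1)
  3. keep 'e'
  4. insert 'r'  (+1)
  5. insert 'a'  (+1)
  6. insert 't'  (+1)
  7. substitute 'e' -> 'o'  (+1)
  8. substitute 'p' -> 'r'  (+1)
Edit distance = 7
Max length = max(5, 8) = 8
Similarity = 1 - 7/8
= 0.1250


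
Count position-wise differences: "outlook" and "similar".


Comparing character by character (same length = 7):
  Pos 0: 'o' vs 's' !=
  Pos 1: 'u' vs 'i' !=
  Pos 2: 't' vs 'm' !=
  Pos 3: 'l' vs 'i' !=
  Pos 4: 'o' vs 'l' !=
  Pos 5: 'o' vs 'a' !=
  Pos 6: 'k' vs 'r' !=
Hamming distance = 7


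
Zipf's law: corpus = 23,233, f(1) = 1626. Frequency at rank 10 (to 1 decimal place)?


Zipf's law: f(r) = f(1) / r
f(1) = 1626
f(10) = 1626 / 10
= 162.6 occurrences


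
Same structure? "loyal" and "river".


Pattern of "loyal": [0, 1, 2, 3, 0]
Pattern of "river": [0, 1, 2, 3, 0]
Patterns match
Same pattern = Yes


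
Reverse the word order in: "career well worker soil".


Original: "career well worker soil"
Words (1..n): career | well | worker | soil
Reversed (n..1): soil | worker | well | career
Result = "soil worker well career"


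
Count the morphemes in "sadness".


Word: "sadness"
Morphemes: sad / -ness
Each morpheme carries meaning
= 2 morphemes


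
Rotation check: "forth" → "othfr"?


Word: "forth", Candidate: "othfr"
Method: check if candidate is substring of word+word
"forthforth" contains "othfr"? No
Is rotation = No


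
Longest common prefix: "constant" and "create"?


Word 1: "constant"
Word 2: "create"
Comparing from start:
  Pos 0: 'c' == 'c'
  Pos 1: 'o' != 'r' (stop)
LCP = "c" (length 1)


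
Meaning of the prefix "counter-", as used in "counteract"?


Prefix: counter-
Example: counteract (counter- + act)
Meaning = against / opposite


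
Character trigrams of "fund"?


Word: "fund" (length 4)
Number of trigrams = 4 - 3 + 1 = 2
  Position 0: "fun"
  Position 1: "und"
Trigrams = "fun", "und"


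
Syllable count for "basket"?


Word: "basket"
Syllable breakdown: bas-ket
Counting: 2 parts
= 2 syllables


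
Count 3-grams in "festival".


Word: "festival" (length 8)
Number of 3-grams = length - 3 + 1 = 8 - 3 + 1
= 6


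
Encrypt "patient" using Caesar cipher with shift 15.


Word: "patient"
Shift: 15
Each letter → (letter + shift) mod 26:
  'p' (15) + 15 = 4 → 'e'
  'a' (0) + 15 = 15 → 'p'
  't' (19) + 15 = 8 → 'i'
  'i' (8) + 15 = 23 → 'x'
  'e' (4) + 15 = 19 → 't'
  'n' (13) + 15 = 2 → 'c'
  't' (19) + 15 = 8 → 'i'
Result = "epixtci"


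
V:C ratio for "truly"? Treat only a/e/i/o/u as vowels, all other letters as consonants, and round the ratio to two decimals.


Word: "truly"
Vowels (a,e,i,o,u): 1
Consonants: 4
Ratio = 1/4
= 0.25


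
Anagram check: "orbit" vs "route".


Word 1: "orbit" → sorted: biort
Word 2: "route" → sorted: eortu
Same letters? biort != eortu
Anagram = No


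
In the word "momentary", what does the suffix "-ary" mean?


Suffix: -ary
As in: momentary -> moment + -ary
Meaning = relating to


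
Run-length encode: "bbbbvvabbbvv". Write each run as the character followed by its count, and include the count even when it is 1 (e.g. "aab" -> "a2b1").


String: "bbbbvvabbbvv"
Scanning for consecutive runs:
  'b' x 4
  'v' x 2
  'a' x 1
  'b' x 3
  'v' x 2
RLE = "b4v2a1b3v2"


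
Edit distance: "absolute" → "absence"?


Word 1: "absolute" (length 8)
Word 2: "absence" (length 7)
One optimal edit sequence (insert/delete/substitute each cost 1):
  1. keep 'a'
  2. keep 'b'
  3. keep 's'
  4. delete 'o'  (+1)
  5. substitute 'l' -> 'e'  (+1)
  6. substitute 'u' -> 'n'  (+1)
  7. substitute 't' -> 'c'  (+1)
  8. keep 'e'
Total edit operations: 4
Edit distance = 4


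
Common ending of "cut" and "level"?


Word 1: "cut"
Word 2: "level"
Comparing from end:
  Pos -1: 't' != 'l' (stop)
LCS = "" (length 0)


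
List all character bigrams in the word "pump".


Word: "pump" (length 4)
Number of bigrams = 4 - 2 + 1 = 3
  Position 0: "pu"
  Position 1: "um"
  Position 2: "mp"
Bigrams = "pu", "um", "mp"


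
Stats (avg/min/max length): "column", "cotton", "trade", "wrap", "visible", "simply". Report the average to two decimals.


Lengths: "column"=6, "cotton"=6, "trade"=5, "wrap"=4, "visible"=7, "simply"=6
Sum = 34, Count = 6
Average = 34/6 = 5.67
= avg=5.67, min=4, max=7


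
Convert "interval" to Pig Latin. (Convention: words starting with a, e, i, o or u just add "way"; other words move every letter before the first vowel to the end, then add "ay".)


Word: "interval"
Starts with vowel → add 'way'
Pig Latin = "intervalway"


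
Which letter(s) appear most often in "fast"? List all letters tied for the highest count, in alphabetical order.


Word: "fast"
Letter counts:
  'a': 1
  'f': 1
  's': 1
  't': 1
Maximum count = 1
Most frequent = 'a', 'f', 's', 't' (1 time each)


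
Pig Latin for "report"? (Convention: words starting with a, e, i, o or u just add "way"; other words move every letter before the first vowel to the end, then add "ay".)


Word: "report"
Starts with consonant(s) → move to end, add 'ay'
Consonant cluster: "r"
Pig Latin = "eportray"


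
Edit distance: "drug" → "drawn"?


Word 1: "drug" (length 4)
Word 2: "drawn" (length 5)
One optimal edit sequence (insert/delete/substitute each cost 1):
  1. keep 'd'
  2. keep 'r'
  3. insert 'a'  (+1)
  4. substitute 'u' -> 'w'  (+1)
  5. substitute 'g' -> 'n'  (+1)
Total edit operations: 3
Edit distance = 3


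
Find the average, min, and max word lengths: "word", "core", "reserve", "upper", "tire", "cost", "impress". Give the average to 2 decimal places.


Lengths: "word"=4, "core"=4, "reserve"=7, "upper"=5, "tire"=4, "cost"=4, "impress"=7
Sum = 35, Count = 7
Average = 35/7 = 5.00
= avg=5.00, min=4, max=7


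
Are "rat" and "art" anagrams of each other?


Word 1: "rat" → sorted: art
Word 2: "art" → sorted: art
Same letters? art == art
Anagram = Yes


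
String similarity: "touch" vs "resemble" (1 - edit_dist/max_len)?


Word 1: "touch" (length 5)
Word 2: "resemble" (length 8)
One optimal edit sequence:
  1. insert 'r'  (+1)
  2. insert 'e'  (+1)
  3. insert 's'  (+1)
  4. substitute 't' -> 'e'  (+1)
  5. substitute 'o' -> 'm'  (+1)
  6. substitute 'u' -> 'b'  (+1)
  7. substitute 'c' -> 'l'  (+1)
  8. substitute 'h' -> 'e'  (+1)
Edit distance = 8
Max length = max(5, 8) = 8
Similarity = 1 - 8/8
= 0.0000


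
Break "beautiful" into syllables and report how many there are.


Word: "beautiful"
Syllable breakdown: beau / ti / ful
Counting: 3 parts
= 3 syllables


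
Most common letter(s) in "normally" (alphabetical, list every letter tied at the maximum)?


Word: "normally"
Letter counts:
  'a': 1
  'l': 2
  'm': 1
  'n': 1
  'o': 1
  'r': 1
  'y': 1
Maximum count = 2
Most frequent = 'l' (2 times each)


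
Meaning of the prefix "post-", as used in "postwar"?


Prefix: post-
As in: postwar -> post- + war
Meaning = after
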